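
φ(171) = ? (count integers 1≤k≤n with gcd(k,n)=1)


Factor n: 171 = 3^2 × 19
φ(n) = n · ∏(1 - 1/p) over distinct primes p | n
φ(171) = 171 · (1 - 1/3) · (1 - 1/19) = 108

φ(171) = 108


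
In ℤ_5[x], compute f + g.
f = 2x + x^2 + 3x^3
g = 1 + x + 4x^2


Add coefficients mod 5:
x^0: 0 + 1 = 1 (mod 5)
x^1: 2 + 1 = 3 (mod 5)
x^2: 1 + 4 = 0 (mod 5)
x^3: 3 + 0 = 3 (mod 5)
Result: 1 + 3x + 3x^3

f + g = 1 + 3x + 3x^3


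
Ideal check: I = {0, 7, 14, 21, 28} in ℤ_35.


Check ideal conditions for I = {0, 7, 14, 21, 28} in ℤ_35:
(1) I is an additive subgroup? Yes
(2) For r ∈ ℤ_35 and a ∈ I: r·a ∈ I? Yes

Yes, I is an ideal of ℤ_35


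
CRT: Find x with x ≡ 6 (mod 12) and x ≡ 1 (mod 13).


m₁ = 12, m₂ = 13, gcd = 1, so CRT applies. M = m₁·m₂ = 156
Let M₁ = M/m₁ = 13, M₂ = M/m₂ = 12
Find y₁ ≡ M₁⁻¹ (mod m₁): 13⁻¹ ≡ 1 (mod 12)
Find y₂ ≡ M₂⁻¹ (mod m₂): 12⁻¹ ≡ 12 (mod 13)
x = a₁·M₁·y₁ + a₂·M₂·y₂ = 6·13·1 + 1·12·12 = 222
Reduce mod 156: x ≡ 66
Check: 66 mod 12 = 6 ✓, 66 mod 13 = 1 ✓

x ≡ 66 (mod 156)


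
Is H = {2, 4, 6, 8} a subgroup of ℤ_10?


Subgroup test for H = {2, 4, 6, 8} in (ℤ_10, +):
(1) 0 ∈ H? No
(2) Closure: for all a,b ∈ H, (a+b) mod 10 ∈ H? No  [counterexample: 2 + 8 = 0 ∉ H]
(3) Inverses: for all a ∈ H, -a mod 10 ∈ H? Yes

No, H is not a subgroup of ℤ_10


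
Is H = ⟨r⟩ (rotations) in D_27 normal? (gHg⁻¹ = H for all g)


H = ⟨r⟩ (rotations) in D_27
The rotation subgroup ⟨r⟩ has index 2 in D_27, so it is normal

Yes, normal subgroup


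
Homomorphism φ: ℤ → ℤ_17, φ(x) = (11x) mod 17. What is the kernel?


Kernel = preimage of identity
ker(φ) = {x ∈ ℤ : 11x ≡ 0 (mod 17)}. gcd(11,17) = 1, so 11x ≡ 0 (mod 17) ⟺ x ≡ 0 (mod 17/1 = 17). Hence ker(φ) = 17ℤ

ker(φ) = 17ℤ


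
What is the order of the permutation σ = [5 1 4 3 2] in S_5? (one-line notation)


Cycle decomposition: (1 5 2) (3 4)
Cycle lengths: 3, 2
Order = lcm(3, 2) = 6

ord(σ) = 6


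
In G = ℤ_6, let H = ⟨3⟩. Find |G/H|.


|⟨3⟩| = n / gcd(3, 6) = 6 / 3 = 2
H is normal (ℤ_6 is abelian).
|G/H| = |G| / |H| = 6 / 2 = 3

|G/H| = 3


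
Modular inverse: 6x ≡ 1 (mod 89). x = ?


Use the extended Euclidean algorithm to write 1 = 6·s + 89·t; then s mod 89 is the inverse.
Euclidean algorithm:
  6 = 0·89 + 6
  89 = 14·6 + 5
  6 = 1·5 + 1
  5 = 5·1 + 0
gcd(6,89) = 1
Back-substitution gives: 6·(15) + 89·(-1) = 1
So 6⁻¹ ≡ 15 ≡ 15 (mod 89)
Check: 6 × 15 = 90 ≡ 1 (mod 89) ✓

6⁻¹ ≡ 15 (mod 89)


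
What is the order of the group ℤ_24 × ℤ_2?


|A × B| = |A| · |B|
|ℤ_24 × ℤ_2| = 24 × 2 = 48

|ℤ_24 × ℤ_2| = 48


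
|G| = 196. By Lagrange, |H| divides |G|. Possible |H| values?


Lagrange's theorem: |H| divides |G|
|G| = 196
Divisors of 196: 1, 2, 4, 7, 14, 28, 49, 98, 196

Possible subgroup orders: {1, 2, 4, 7, 14, 28, 49, 98, 196}


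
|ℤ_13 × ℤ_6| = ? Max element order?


|ℤ_13 × ℤ_6| = 13 × 6 = 78
Max element order = lcm(13,6) = 78
Cyclic? Yes (gcd=1)

|ℤ_13×ℤ_6| = 78, max element order = 78


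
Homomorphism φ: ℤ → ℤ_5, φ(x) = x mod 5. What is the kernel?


Kernel = preimage of identity
ker(φ) = {x ∈ ℤ : x ≡ 0 (mod 5)} = 5ℤ = {0, ±5, ±10, ...}

ker(φ) = 5ℤ


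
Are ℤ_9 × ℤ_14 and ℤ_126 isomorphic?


Comparing ℤ_9 × ℤ_14 and ℤ_126:
gcd(9,14) = 1, so ℤ_9 × ℤ_14 ≅ ℤ_126 (CRT)

Yes, ℤ_9 × ℤ_14 ≅ ℤ_126


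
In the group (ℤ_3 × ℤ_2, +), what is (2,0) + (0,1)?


Operation: componentwise addition mod (3, 2)
(2,0) + (0,1) = ((a₁+b₁) mod 3, (a₂+b₂) mod 2) with a = (2,0), b = (0,1)

(2,0) + (0,1) = (2,1)


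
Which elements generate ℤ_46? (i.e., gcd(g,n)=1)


g generates ℤ_n iff gcd(g,n) = 1
Prime factors of 46: 2, 23
Generators are g ∈ {1,...,45} not divisible by any of these primes.
Generators: {1, 3, 5, 7, 9, 11, 13, 15, 17, 19, 21, 25, 27, 29, 31, 33, 35, 37, 39, 41, 43, 45}
Number of generators = φ(46) = 22

Generators of ℤ_46 = {1, 3, 5, 7, 9, 11, 13, 15, 17, 19, 21, 25, 27, 29, 31, 33, 35, 37, 39, 41, 43, 45}


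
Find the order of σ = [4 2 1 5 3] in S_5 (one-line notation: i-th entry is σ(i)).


Cycle decomposition: (1 4 5 3)
Cycle lengths: 4
Order = lcm(4) = 4

ord(σ) = 4


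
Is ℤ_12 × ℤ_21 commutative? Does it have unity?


Direct product ring; commutative with unity (1,1); but (1,0)·(0,1) = (0,0) gives zero divisors, so not an integral domain
Commutative: Yes
Integral domain: No
Has unity: Yes

ℤ_12 × ℤ_21: Commutative=Yes, Unity=Yes


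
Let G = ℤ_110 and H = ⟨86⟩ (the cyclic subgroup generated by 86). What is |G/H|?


|⟨86⟩| = n / gcd(86, 110) = 110 / 2 = 55
H is normal (ℤ_110 is abelian).
|G/H| = |G| / |H| = 110 / 55 = 2

|G/H| = 2


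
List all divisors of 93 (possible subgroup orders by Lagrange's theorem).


Lagrange's theorem: |H| divides |G|
|G| = 93
Divisors of 93: 1, 3, 31, 93

Possible subgroup orders: {1, 3, 31, 93}


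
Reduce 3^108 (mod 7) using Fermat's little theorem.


Fermat's little theorem: if p is prime and gcd(a,p)=1, then a^(p-1) ≡ 1 (mod p)
p = 7 is prime, gcd(3,7) = 1
Reduce exponent: 108 mod 6 = 0
So 3^108 ≡ 3^0 (mod 7)
3^0 = 1

3^108 ≡ 1 (mod 7)


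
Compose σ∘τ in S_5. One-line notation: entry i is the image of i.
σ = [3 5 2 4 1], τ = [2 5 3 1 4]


σ∘τ: apply τ first, then σ
1 →τ 2 →σ 5
2 →τ 5 →σ 1
3 →τ 3 →σ 2
4 →τ 1 →σ 3
5 →τ 4 →σ 4

σ∘τ = [5 1 2 3 4]


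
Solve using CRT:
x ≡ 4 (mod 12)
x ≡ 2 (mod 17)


m₁ = 12, m₂ = 17, gcd = 1, so CRT applies. M = m₁·m₂ = 204
Let M₁ = M/m₁ = 17, M₂ = M/m₂ = 12
Find y₁ ≡ M₁⁻¹ (mod m₁): 17⁻¹ ≡ 5 (mod 12)
Find y₂ ≡ M₂⁻¹ (mod m₂): 12⁻¹ ≡ 10 (mod 17)
x = a₁·M₁·y₁ + a₂·M₂·y₂ = 4·17·5 + 2·12·10 = 580
Reduce mod 204: x ≡ 172
Check: 172 mod 12 = 4 ✓, 172 mod 17 = 2 ✓

x ≡ 172 (mod 204)


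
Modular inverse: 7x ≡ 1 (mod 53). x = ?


Use the extended Euclidean algorithm to write 1 = 7·s + 53·t; then s mod 53 is the inverse.
Euclidean algorithm:
  7 = 0·53 + 7
  53 = 7·7 + 4
  7 = 1·4 + 3
  4 = 1·3 + 1
  3 = 3·1 + 0
gcd(7,53) = 1
Back-substitution gives: 7·(-15) + 53·(2) = 1
So 7⁻¹ ≡ -15 ≡ 38 (mod 53)
Check: 7 × 38 = 266 ≡ 1 (mod 53) ✓

7⁻¹ ≡ 38 (mod 53)


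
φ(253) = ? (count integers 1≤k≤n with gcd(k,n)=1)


Factor n: 253 = 11 × 23
φ(n) = n · ∏(1 - 1/p) over distinct primes p | n
φ(253) = 253 · (1 - 1/11) · (1 - 1/23) = 220

φ(253) = 220


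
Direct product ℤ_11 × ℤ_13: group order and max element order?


|ℤ_11 × ℤ_13| = 11 × 13 = 143
Max element order = lcm(11,13) = 143
Cyclic? Yes (gcd=1)

|ℤ_11×ℤ_13| = 143, max element order = 143


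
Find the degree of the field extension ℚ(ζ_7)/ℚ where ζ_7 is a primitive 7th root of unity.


[ℚ(ζ_n):ℚ] = deg Φ_n(x) = φ(n). Here φ(7) = 6

[ℚ(ζ_7)/ℚ where ζ_7 is a primitive 7th root of unity] = 6


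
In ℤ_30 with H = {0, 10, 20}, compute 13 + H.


13 + H = {13 + h (mod 30) : h ∈ H}
13+0=13, 13+10=23, 13+20=3
13 + H = {3, 13, 23} = 3 + H

13 + H = {3, 13, 23}


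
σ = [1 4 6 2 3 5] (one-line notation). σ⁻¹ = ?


To find σ⁻¹, swap domain and range:
σ(1) = 1 → σ⁻¹(1) = 1
σ(2) = 4 → σ⁻¹(4) = 2
σ(3) = 6 → σ⁻¹(6) = 3
σ(4) = 2 → σ⁻¹(2) = 4
σ(5) = 3 → σ⁻¹(3) = 5
σ(6) = 5 → σ⁻¹(5) = 6

σ⁻¹ = [1 4 5 2 6 3]


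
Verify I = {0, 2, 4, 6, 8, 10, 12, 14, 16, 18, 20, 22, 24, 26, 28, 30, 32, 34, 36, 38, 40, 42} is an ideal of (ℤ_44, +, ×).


Check ideal conditions for I = {0, 2, 4, 6, 8, 10, 12, 14, 16, 18, 20, 22, 24, 26, 28, 30, 32, 34, 36, 38, 40, 42} in ℤ_44:
(1) I is an additive subgroup? Yes
(2) For r ∈ ℤ_44 and a ∈ I: r·a ∈ I? Yes

Yes, I is an ideal of ℤ_44


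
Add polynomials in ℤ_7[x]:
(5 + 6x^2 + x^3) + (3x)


Add coefficients mod 7:
x^0: 5 + 0 = 5 (mod 7)
x^1: 0 + 3 = 3 (mod 7)
x^2: 6 + 0 = 6 (mod 7)
x^3: 1 + 0 = 1 (mod 7)
Result: 5 + 3x + 6x^2 + x^3

f + g = 5 + 3x + 6x^2 + x^3


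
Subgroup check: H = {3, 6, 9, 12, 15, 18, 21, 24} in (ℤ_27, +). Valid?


Subgroup test for H = {3, 6, 9, 12, 15, 18, 21, 24} in (ℤ_27, +):
(1) 0 ∈ H? No
(2) Closure: for all a,b ∈ H, (a+b) mod 27 ∈ H? No  [counterexample: 3 + 24 = 0 ∉ H]
(3) Inverses: for all a ∈ H, -a mod 27 ∈ H? Yes

No, H is not a subgroup of ℤ_27


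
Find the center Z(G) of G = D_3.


Z(G) = {g ∈ G | gx = xg for all x ∈ G}
For odd n, Z(D_n) = {e}: no nontrivial rotation commutes with all reflections

Z(D_3) = {e}


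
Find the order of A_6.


|A_n| = n!/2 (even permutations)
|A_6| = 6!/2 = 720/2 = 360

|A_6| = 360


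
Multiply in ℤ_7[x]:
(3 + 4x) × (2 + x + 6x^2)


Expand and collect like terms; reduce coefficients mod 7:
x^0: 3·2 = 6 ≡ 6 (mod 7)
x^1: 3·1 + 4·2 = 11 ≡ 4 (mod 7)
x^2: 3·6 + 4·1 = 22 ≡ 1 (mod 7)
x^3: 4·6 = 24 ≡ 3 (mod 7)
Result: 6 + 4x + x^2 + 3x^3

f · g = 6 + 4x + x^2 + 3x^3


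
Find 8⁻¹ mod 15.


Use the extended Euclidean algorithm to write 1 = 8·s + 15·t; then s mod 15 is the inverse.
Euclidean algorithm:
  8 = 0·15 + 8
  15 = 1·8 + 7
  8 = 1·7 + 1
  7 = 7·1 + 0
gcd(8,15) = 1
Back-substitution gives: 8·(2) + 15·(-1) = 1
So 8⁻¹ ≡ 2 ≡ 2 (mod 15)
Check: 8 × 2 = 16 ≡ 1 (mod 15) ✓

8⁻¹ ≡ 2 (mod 15)


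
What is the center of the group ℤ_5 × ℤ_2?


Z(G) = {g ∈ G | gx = xg for all x ∈ G}
Direct product of abelian groups is abelian, so Z(G) = G

Z(ℤ_5 × ℤ_2) = ℤ_5 × ℤ_2


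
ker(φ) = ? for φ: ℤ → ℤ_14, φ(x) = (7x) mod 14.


Kernel = preimage of identity
ker(φ) = {x ∈ ℤ : 7x ≡ 0 (mod 14)}. gcd(7,14) = 7, so 7x ≡ 0 (mod 14) ⟺ x ≡ 0 (mod 14/7 = 2). Hence ker(φ) = 2ℤ

ker(φ) = 2ℤ


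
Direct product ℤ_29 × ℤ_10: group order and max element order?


|ℤ_29 × ℤ_10| = 29 × 10 = 290
Max element order = lcm(29,10) = 290
Cyclic? Yes (gcd=1)

|ℤ_29×ℤ_10| = 290, max element order = 290


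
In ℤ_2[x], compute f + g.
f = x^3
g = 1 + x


Add coefficients mod 2:
x^0: 0 + 1 = 1 (mod 2)
x^1: 0 + 1 = 1 (mod 2)
x^2: 0 + 0 = 0 (mod 2)
x^3: 1 + 0 = 1 (mod 2)
Result: 1 + x + x^3

f + g = 1 + x + x^3


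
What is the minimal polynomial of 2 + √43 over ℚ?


Let α = 2 + √43. Then α - 2 = √43, so (α - 2)² = 43, giving α² - 4α - 39 = 0. Degree 2 and α ∉ ℚ, so this is the minimal polynomial.

Minimal polynomial: x² - 4x - 39


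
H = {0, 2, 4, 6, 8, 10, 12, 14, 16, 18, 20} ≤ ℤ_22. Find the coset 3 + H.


3 + H = {3 + h (mod 22) : h ∈ H}
3+0=3, 3+2=5, 3+4=7, 3+6=9, 3+8=11, 3+10=13, 3+12=15, 3+14=17, 3+16=19, 3+18=21, 3+20=1
3 + H = {1, 3, 5, 7, 9, 11, 13, 15, 17, 19, 21} = 1 + H

3 + H = {1, 3, 5, 7, 9, 11, 13, 15, 17, 19, 21}


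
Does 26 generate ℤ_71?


g generates ℤ_n iff gcd(g, n) = 1
gcd(26, 71) = 1
Since gcd = 1, 26 is a generator.

Yes, 26 generates ℤ_71


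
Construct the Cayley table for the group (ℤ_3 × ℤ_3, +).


Elements: {(0,0), (0,1), (0,2), (1,0), (1,1), (1,2), (2,0), (2,1), (2,2)}
Operation: componentwise addition mod (3, 3)
Entry (a, b) = ((a₁+b₁) mod 3, (a₂+b₂) mod 3)

Cayley table:
      | (0,0) | (0,1) | (0,2) | (1,0) | (1,1) | (1,2) | (2,0) | (2,1) | (2,2)
(0,0) | (0,0) | (0,1) | (0,2) | (1,0) | (1,1) | (1,2) | (2,0) | (2,1) | (2,2)
(0,1) | (0,1) | (0,2) | (0,0) | (1,1) | (1,2) | (1,0) | (2,1) | (2,2) | (2,0)
(0,2) | (0,2) | (0,0) | (0,1) | (1,2) | (1,0) | (1,1) | (2,2) | (2,0) | (2,1)
(1,0) | (1,0) | (1,1) | (1,2) | (2,0) | (2,1) | (2,2) | (0,0) | (0,1) | (0,2)
(1,1) | (1,1) | (1,2) | (1,0) | (2,1) | (2,2) | (2,0) | (0,1) | (0,2) | (0,0)
(1,2) | (1,2) | (1,0) | (1,1) | (2,2) | (2,0) | (2,1) | (0,2) | (0,0) | (0,1)
(2,0) | (2,0) | (2,1) | (2,2) | (0,0) | (0,1) | (0,2) | (1,0) | (1,1) | (1,2)
(2,1) | (2,1) | (2,2) | (2,0) | (0,1) | (0,2) | (0,0) | (1,1) | (1,2) | (1,0)
(2,2) | (2,2) | (2,0) | (2,1) | (0,2) | (0,0) | (0,1) | (1,2) | (1,0) | (1,1)


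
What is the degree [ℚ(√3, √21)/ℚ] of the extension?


[ℚ(√3,√21):ℚ] = [ℚ(√3,√21):ℚ(√3)]·[ℚ(√3):ℚ] = 2·2 = 4

[ℚ(√3, √21)/ℚ] = 4


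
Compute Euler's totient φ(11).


φ(n) = count of k ∈ {1,...,n} with gcd(k,n)=1
Coprimes to 11: {1, 2, 3, 4, 5, 6, 7, 8, 9, 10}
Count: 10

φ(11) = 10


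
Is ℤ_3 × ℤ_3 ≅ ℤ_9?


Comparing ℤ_3 × ℤ_3 and ℤ_9:
gcd(3,3) = 3 ≠ 1. Max element order in ℤ_3×ℤ_3 is lcm(3,3) = 3 < 9, so it has no element of order 9

No, ℤ_3 × ℤ_3 ≇ ℤ_9


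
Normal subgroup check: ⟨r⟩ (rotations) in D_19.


H = ⟨r⟩ (rotations) in D_19
The rotation subgroup ⟨r⟩ has index 2 in D_19, so it is normal

Yes, normal subgroup


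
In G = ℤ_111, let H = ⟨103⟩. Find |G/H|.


|⟨103⟩| = n / gcd(103, 111) = 111 / 1 = 111
H is normal (ℤ_111 is abelian).
|G/H| = |G| / |H| = 111 / 111 = 1

|G/H| = 1


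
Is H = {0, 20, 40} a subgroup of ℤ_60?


Subgroup test for H = {0, 20, 40} in (ℤ_60, +):
(1) 0 ∈ H? Yes
(2) Closure: for all a,b ∈ H, (a+b) mod 60 ∈ H? Yes
(3) Inverses: for all a ∈ H, -a mod 60 ∈ H? Yes

Yes, H is a subgroup of ℤ_60


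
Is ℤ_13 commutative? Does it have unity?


ℤ_13 is a commutative ring with unity 1; 13 is prime, so ℤ_13 is a field (hence an integral domain)
Commutative: Yes
Integral domain: Yes
Has unity: Yes

ℤ_13: Commutative=Yes, Unity=Yes


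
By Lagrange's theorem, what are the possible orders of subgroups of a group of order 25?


Lagrange's theorem: |H| divides |G|
|G| = 25
Divisors of 25: 1, 5, 25

Possible subgroup orders: {1, 5, 25}


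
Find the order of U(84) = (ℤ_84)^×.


U(n) is the group of units mod n; |U(n)| = φ(n)
|U(84)| = φ(84) = 24

|U(84) = (ℤ_84)^×| = 24


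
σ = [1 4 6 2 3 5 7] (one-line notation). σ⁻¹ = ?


To find σ⁻¹, swap domain and range:
σ(1) = 1 → σ⁻¹(1) = 1
σ(2) = 4 → σ⁻¹(4) = 2
σ(3) = 6 → σ⁻¹(6) = 3
σ(4) = 2 → σ⁻¹(2) = 4
σ(5) = 3 → σ⁻¹(3) = 5
σ(6) = 5 → σ⁻¹(5) = 6
σ(7) = 7 → σ⁻¹(7) = 7

σ⁻¹ = [1 4 5 2 6 3 7]


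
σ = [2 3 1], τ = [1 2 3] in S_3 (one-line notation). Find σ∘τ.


σ∘τ: apply τ first, then σ
1 →τ 1 →σ 2
2 →τ 2 →σ 3
3 →τ 3 →σ 1

σ∘τ = [2 3 1]


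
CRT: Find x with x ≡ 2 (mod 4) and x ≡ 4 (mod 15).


m₁ = 4, m₂ = 15, gcd = 1, so CRT applies. M = m₁·m₂ = 60
Let M₁ = M/m₁ = 15, M₂ = M/m₂ = 4
Find y₁ ≡ M₁⁻¹ (mod m₁): 15⁻¹ ≡ 3 (mod 4)
Find y₂ ≡ M₂⁻¹ (mod m₂): 4⁻¹ ≡ 4 (mod 15)
x = a₁·M₁·y₁ + a₂·M₂·y₂ = 2·15·3 + 4·4·4 = 154
Reduce mod 60: x ≡ 34
Check: 34 mod 4 = 2 ✓, 34 mod 15 = 4 ✓

x ≡ 34 (mod 60)


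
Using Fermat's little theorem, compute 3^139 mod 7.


Fermat's little theorem: if p is prime and gcd(a,p)=1, then a^(p-1) ≡ 1 (mod p)
p = 7 is prime, gcd(3,7) = 1
Reduce exponent: 139 mod 6 = 1
So 3^139 ≡ 3^1 (mod 7)
3^1 mod 7 = 3

3^139 ≡ 3 (mod 7)


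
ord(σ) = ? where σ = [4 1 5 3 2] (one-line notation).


Cycle decomposition: (1 4 3 5 2)
Cycle lengths: 5
Order = lcm(5) = 5

ord(σ) = 5


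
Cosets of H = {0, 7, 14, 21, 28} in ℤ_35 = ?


H = {0, 7, 14, 21, 28}, |H| = 5
Number of cosets = |G|/|H| = 35/5 = 7
0 + H = {0, 7, 14, 21, 28}
1 + H = {1, 8, 15, 22, 29}
2 + H = {2, 9, 16, 23, 30}
3 + H = {3, 10, 17, 24, 31}
4 + H = {4, 11, 18, 25, 32}
5 + H = {5, 12, 19, 26, 33}
6 + H = {6, 13, 20, 27, 34}

Cosets: 0+H={0,7,14,21,28}; 1+H={1,8,15,22,29}; 2+H={2,9,16,23,30}; 3+H={3,10,17,24,31}; 4+H={4,11,18,25,32}; 5+H={5,12,19,26,33}; 6+H={6,13,20,27,34}


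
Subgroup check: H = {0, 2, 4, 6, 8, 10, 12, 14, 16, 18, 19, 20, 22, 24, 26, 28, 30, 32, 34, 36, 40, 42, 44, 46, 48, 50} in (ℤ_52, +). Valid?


Subgroup test for H = {0, 2, 4, 6, 8, 10, 12, 14, 16, 18, 19, 20, 22, 24, 26, 28, 30, 32, 34, 36, 40, 42, 44, 46, 48, 50} in (ℤ_52, +):
(1) 0 ∈ H? Yes
(2) Closure: for all a,b ∈ H, (a+b) mod 52 ∈ H? No  [counterexample: 2 + 19 = 21 ∉ H]
(3) Inverses: for all a ∈ H, -a mod 52 ∈ H? No

No, H is not a subgroup of ℤ_52


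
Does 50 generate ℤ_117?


g generates ℤ_n iff gcd(g, n) = 1
gcd(50, 117) = 1
Since gcd = 1, 50 is a generator.

Yes, 50 generates ℤ_117


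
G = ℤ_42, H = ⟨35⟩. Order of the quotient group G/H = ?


|⟨35⟩| = n / gcd(35, 42) = 42 / 7 = 6
H is normal (ℤ_42 is abelian).
|G/H| = |G| / |H| = 42 / 6 = 7

|G/H| = 7


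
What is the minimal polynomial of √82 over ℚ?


√82 satisfies x² - 82 = 0, irreducible over ℚ since 82 is squarefree

Minimal polynomial: x² - 82


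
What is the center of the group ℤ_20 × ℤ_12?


Z(G) = {g ∈ G | gx = xg for all x ∈ G}
Direct product of abelian groups is abelian, so Z(G) = G

Z(ℤ_20 × ℤ_12) = ℤ_20 × ℤ_12


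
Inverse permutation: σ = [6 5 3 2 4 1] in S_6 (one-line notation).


To find σ⁻¹, swap domain and range:
σ(1) = 6 → σ⁻¹(6) = 1
σ(2) = 5 → σ⁻¹(5) = 2
σ(3) = 3 → σ⁻¹(3) = 3
σ(4) = 2 → σ⁻¹(2) = 4
σ(5) = 4 → σ⁻¹(4) = 5
σ(6) = 1 → σ⁻¹(1) = 6

σ⁻¹ = [6 4 3 5 2 1]


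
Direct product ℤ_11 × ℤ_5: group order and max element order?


|ℤ_11 × ℤ_5| = 11 × 5 = 55
Max element order = lcm(11,5) = 55
Cyclic? Yes (gcd=1)

|ℤ_11×ℤ_5| = 55, max element order = 55


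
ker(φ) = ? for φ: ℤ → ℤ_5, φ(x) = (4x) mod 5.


Kernel = preimage of identity
ker(φ) = {x ∈ ℤ : 4x ≡ 0 (mod 5)}. gcd(4,5) = 1, so 4x ≡ 0 (mod 5) ⟺ x ≡ 0 (mod 5/1 = 5). Hence ker(φ) = 5ℤ

ker(φ) = 5ℤ


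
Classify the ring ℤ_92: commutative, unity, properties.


ℤ_92 is a commutative ring with unity 1; 92 = 2×46 is composite, so 2·46 ≡ 0 gives zero divisors (not an integral domain)
Commutative: Yes
Integral domain: No
Has unity: Yes

ℤ_92: Commutative=Yes, Unity=Yes


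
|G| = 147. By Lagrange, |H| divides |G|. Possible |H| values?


Lagrange's theorem: |H| divides |G|
|G| = 147
Divisors of 147: 1, 3, 7, 21, 49, 147

Possible subgroup orders: {1, 3, 7, 21, 49, 147}


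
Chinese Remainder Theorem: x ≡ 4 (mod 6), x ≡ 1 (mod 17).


m₁ = 6, m₂ = 17, gcd = 1, so CRT applies. M = m₁·m₂ = 102
Let M₁ = M/m₁ = 17, M₂ = M/m₂ = 6
Find y₁ ≡ M₁⁻¹ (mod m₁): 17⁻¹ ≡ 5 (mod 6)
Find y₂ ≡ M₂⁻¹ (mod m₂): 6⁻¹ ≡ 3 (mod 17)
x = a₁·M₁·y₁ + a₂·M₂·y₂ = 4·17·5 + 1·6·3 = 358
Reduce mod 102: x ≡ 52
Check: 52 mod 6 = 4 ✓, 52 mod 17 = 1 ✓

x ≡ 52 (mod 102)


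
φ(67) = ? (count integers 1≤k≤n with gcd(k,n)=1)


Factor n: 67 = 67
φ(n) = n · ∏(1 - 1/p) over distinct primes p | n
φ(67) = 67 · (1 - 1/67) = 66

φ(67) = 66


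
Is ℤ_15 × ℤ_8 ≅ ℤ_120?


Comparing ℤ_15 × ℤ_8 and ℤ_120:
gcd(15,8) = 1, so ℤ_15 × ℤ_8 ≅ ℤ_120 (CRT)

Yes, ℤ_15 × ℤ_8 ≅ ℤ_120


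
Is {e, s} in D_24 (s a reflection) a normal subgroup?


H = {e, s} in D_24 (s a reflection)
r·s·r⁻¹ = sr⁻² ≠ s for n ≥ 3, so {e, s} is not closed under conjugation

No, not a normal subgroup


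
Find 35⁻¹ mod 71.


Use the extended Euclidean algorithm to write 1 = 35·s + 71·t; then s mod 71 is the inverse.
Euclidean algorithm:
  35 = 0·71 + 35
  71 = 2·35 + 1
  35 = 35·1 + 0
gcd(35,71) = 1
Back-substitution gives: 35·(-2) + 71·(1) = 1
So 35⁻¹ ≡ -2 ≡ 69 (mod 71)
Check: 35 × 69 = 2415 ≡ 1 (mod 71) ✓

35⁻¹ ≡ 69 (mod 71)


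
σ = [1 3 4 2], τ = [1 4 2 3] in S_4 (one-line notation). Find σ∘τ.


σ∘τ: apply τ first, then σ
1 →τ 1 →σ 1
2 →τ 4 →σ 2
3 →τ 2 →σ 3
4 →τ 3 →σ 4

σ∘τ = [1 2 3 4]


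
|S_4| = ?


|S_n| = n! (number of permutations of n symbols)
|S_4| = 4! = 24

|S_4| = 24


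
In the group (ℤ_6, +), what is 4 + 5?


Operation: addition mod 6
4 + 5 = (a + b) mod 6 with a = 4, b = 5

4 + 5 = 3


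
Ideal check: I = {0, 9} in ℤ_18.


Check ideal conditions for I = {0, 9} in ℤ_18:
(1) I is an additive subgroup? Yes
(2) For r ∈ ℤ_18 and a ∈ I: r·a ∈ I? Yes

Yes, I is an ideal of ℤ_18


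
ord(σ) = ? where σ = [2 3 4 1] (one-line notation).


Cycle decomposition: (1 2 3 4)
Cycle lengths: 4
Order = lcm(4) = 4

ord(σ) = 4


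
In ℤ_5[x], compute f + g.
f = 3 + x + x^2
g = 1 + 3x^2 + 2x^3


Add coefficients mod 5:
x^0: 3 + 1 = 4 (mod 5)
x^1: 1 + 0 = 1 (mod 5)
x^2: 1 + 3 = 4 (mod 5)
x^3: 0 + 2 = 2 (mod 5)
Result: 4 + x + 4x^2 + 2x^3

f + g = 4 + x + 4x^2 + 2x^3


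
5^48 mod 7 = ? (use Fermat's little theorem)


Fermat's little theorem: if p is prime and gcd(a,p)=1, then a^(p-1) ≡ 1 (mod p)
p = 7 is prime, gcd(5,7) = 1
Reduce exponent: 48 mod 6 = 0
So 5^48 ≡ 5^0 (mod 7)
5^0 = 1

5^48 ≡ 1 (mod 7)


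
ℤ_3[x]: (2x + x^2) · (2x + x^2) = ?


Expand and collect like terms; reduce coefficients mod 3:
x^0: 0·0 = 0 ≡ 0 (mod 3)
x^1: 0·2 + 2·0 = 0 ≡ 0 (mod 3)
x^2: 0·1 + 2·2 + 1·0 = 4 ≡ 1 (mod 3)
x^3: 2·1 + 1·2 = 4 ≡ 1 (mod 3)
x^4: 1·1 = 1 ≡ 1 (mod 3)
Result: x^2 + x^3 + x^4

f · g = x^2 + x^3 + x^4


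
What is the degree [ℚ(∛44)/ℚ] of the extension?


∛44 has minimal polynomial x³ - 44 (irreducible over ℚ since 44 is not a perfect cube)

[ℚ(∛44)/ℚ] = 3


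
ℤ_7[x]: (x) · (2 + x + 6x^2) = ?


Expand and collect like terms; reduce coefficients mod 7:
x^0: 0·2 = 0 ≡ 0 (mod 7)
x^1: 0·1 + 1·2 = 2 ≡ 2 (mod 7)
x^2: 0·6 + 1·1 = 1 ≡ 1 (mod 7)
x^3: 1·6 = 6 ≡ 6 (mod 7)
Result: 2x + x^2 + 6x^3

f · g = 2x + x^2 + 6x^3


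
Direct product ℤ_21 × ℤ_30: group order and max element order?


|ℤ_21 × ℤ_30| = 21 × 30 = 630
Max element order = lcm(21,30) = 210
Cyclic? No (gcd=3)

|ℤ_21×ℤ_30| = 630, max element order = 210


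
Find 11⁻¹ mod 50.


Use the extended Euclidean algorithm to write 1 = 11·s + 50·t; then s mod 50 is the inverse.
Euclidean algorithm:
  11 = 0·50 + 11
  50 = 4·11 + 6
  11 = 1·6 + 5
  6 = 1·5 + 1
  5 = 5·1 + 0
gcd(11,50) = 1
Back-substitution gives: 11·(-9) + 50·(2) = 1
So 11⁻¹ ≡ -9 ≡ 41 (mod 50)
Check: 11 × 41 = 451 ≡ 1 (mod 50) ✓

11⁻¹ ≡ 41 (mod 50)


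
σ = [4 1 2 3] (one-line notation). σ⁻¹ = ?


To find σ⁻¹, swap domain and range:
σ(1) = 4 → σ⁻¹(4) = 1
σ(2) = 1 → σ⁻¹(1) = 2
σ(3) = 2 → σ⁻¹(2) = 3
σ(4) = 3 → σ⁻¹(3) = 4

σ⁻¹ = [2 3 4 1]


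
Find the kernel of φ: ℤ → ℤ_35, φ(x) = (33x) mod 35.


Kernel = preimage of identity
ker(φ) = {x ∈ ℤ : 33x ≡ 0 (mod 35)}. gcd(33,35) = 1, so 33x ≡ 0 (mod 35) ⟺ x ≡ 0 (mod 35/1 = 35). Hence ker(φ) = 35ℤ

ker(φ) = 35ℤ


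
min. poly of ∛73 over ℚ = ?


∛73 satisfies x³ - 73 = 0, irreducible over ℚ (no rational root; 73 is not a perfect cube)

Minimal polynomial: x³ - 73


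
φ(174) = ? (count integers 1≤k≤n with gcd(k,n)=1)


Factor n: 174 = 2 × 3 × 29
φ(n) = n · ∏(1 - 1/p) over distinct primes p | n
φ(174) = 174 · (1 - 1/2) · (1 - 1/3) · (1 - 1/29) = 56

φ(174) = 56


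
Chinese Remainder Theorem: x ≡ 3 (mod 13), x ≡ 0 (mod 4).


m₁ = 13, m₂ = 4, gcd = 1, so CRT applies. M = m₁·m₂ = 52
Let M₁ = M/m₁ = 4, M₂ = M/m₂ = 13
Find y₁ ≡ M₁⁻¹ (mod m₁): 4⁻¹ ≡ 10 (mod 13)
Find y₂ ≡ M₂⁻¹ (mod m₂): 13⁻¹ ≡ 1 (mod 4)
x = a₁·M₁·y₁ + a₂·M₂·y₂ = 3·4·10 + 0·13·1 = 120
Reduce mod 52: x ≡ 16
Check: 16 mod 13 = 3 ✓, 16 mod 4 = 0 ✓

x ≡ 16 (mod 52)


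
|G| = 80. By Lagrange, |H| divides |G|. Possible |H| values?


Lagrange's theorem: |H| divides |G|
|G| = 80
Divisors of 80: 1, 2, 4, 5, 8, 10, 16, 20, 40, 80

Possible subgroup orders: {1, 2, 4, 5, 8, 10, 16, 20, 40, 80}


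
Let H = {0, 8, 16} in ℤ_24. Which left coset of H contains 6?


6 + H = {6 + h (mod 24) : h ∈ H}
6+0=6, 6+8=14, 6+16=22

6 + H = {6, 14, 22}


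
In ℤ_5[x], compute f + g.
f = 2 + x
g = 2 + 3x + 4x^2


Add coefficients mod 5:
x^0: 2 + 2 = 4 (mod 5)
x^1: 1 + 3 = 4 (mod 5)
x^2: 0 + 4 = 4 (mod 5)
Result: 4 + 4x + 4x^2

f + g = 4 + 4x + 4x^2


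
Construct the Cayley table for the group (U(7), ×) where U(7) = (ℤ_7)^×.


Elements: {1, 2, 3, 4, 5, 6}
Operation: multiplication mod 7
Entry (a, b) = (a × b) mod 7

Cayley table:
  | 1 | 2 | 3 | 4 | 5 | 6
1 | 1 | 2 | 3 | 4 | 5 | 6
2 | 2 | 4 | 6 | 1 | 3 | 5
3 | 3 | 6 | 2 | 5 | 1 | 4
4 | 4 | 1 | 5 | 2 | 6 | 3
5 | 5 | 3 | 1 | 6 | 4 | 2
6 | 6 | 5 | 4 | 3 | 2 | 1


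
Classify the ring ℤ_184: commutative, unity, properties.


ℤ_184 is a commutative ring with unity 1; 184 = 2×92 is composite, so 2·92 ≡ 0 gives zero divisors (not an integral domain)
Commutative: Yes
Integral domain: No
Has unity: Yes

ℤ_184: Commutative=Yes, Unity=Yes


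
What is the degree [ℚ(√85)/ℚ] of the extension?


√85 has minimal polynomial x² - 85 (irreducible over ℚ since 85 is squarefree)

[ℚ(√85)/ℚ] = 2


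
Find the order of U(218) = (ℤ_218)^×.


U(n) is the group of units mod n; |U(n)| = φ(n)
|U(218)| = φ(218) = 108

|U(218) = (ℤ_218)^×| = 108


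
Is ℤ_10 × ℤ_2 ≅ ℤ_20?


Comparing ℤ_10 × ℤ_2 and ℤ_20:
gcd(10,2) = 2 ≠ 1. Max element order in ℤ_10×ℤ_2 is lcm(10,2) = 10 < 20, so it has no element of order 20

No, ℤ_10 × ℤ_2 ≇ ℤ_20


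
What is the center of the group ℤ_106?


Z(G) = {g ∈ G | gx = xg for all x ∈ G}
ℤ_106 is abelian, so Z(G) = G

Z(ℤ_106) = ℤ_106


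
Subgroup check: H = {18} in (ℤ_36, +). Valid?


Subgroup test for H = {18} in (ℤ_36, +):
(1) 0 ∈ H? No
(2) Closure: for all a,b ∈ H, (a+b) mod 36 ∈ H? No  [counterexample: 18 + 18 = 0 ∉ H]
(3) Inverses: for all a ∈ H, -a mod 36 ∈ H? Yes

No, H is not a subgroup of ℤ_36


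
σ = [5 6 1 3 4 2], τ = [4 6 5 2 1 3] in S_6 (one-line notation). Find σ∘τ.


σ∘τ: apply τ first, then σ
1 →τ 4 →σ 3
2 →τ 6 →σ 2
3 →τ 5 →σ 4
4 →τ 2 →σ 6
5 →τ 1 →σ 5
6 →τ 3 →σ 1

σ∘τ = [3 2 4 6 5 1]


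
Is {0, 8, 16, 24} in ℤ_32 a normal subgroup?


H = {0, 8, 16, 24} in ℤ_32
ℤ_32 is abelian; every subgroup of an abelian group is normal

Yes, normal subgroup


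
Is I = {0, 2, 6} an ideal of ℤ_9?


Check ideal conditions for I = {0, 2, 6} in ℤ_9:
(1) I is an additive subgroup? No
(2) For r ∈ ℤ_9 and a ∈ I: r·a ∈ I? No  [counterexample: r=2, a=2, r·a mod 9 = 4 ∉ I]

No, I is not an ideal of ℤ_9


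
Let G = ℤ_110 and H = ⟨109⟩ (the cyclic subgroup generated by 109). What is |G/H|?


|⟨109⟩| = n / gcd(109, 110) = 110 / 1 = 110
H is normal (ℤ_110 is abelian).
|G/H| = |G| / |H| = 110 / 110 = 1

|G/H| = 1


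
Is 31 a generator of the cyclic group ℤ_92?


g generates ℤ_n iff gcd(g, n) = 1
gcd(31, 92) = 1
Since gcd = 1, 31 is a generator.

Yes, 31 generates ℤ_92


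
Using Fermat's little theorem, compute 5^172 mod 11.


Fermat's little theorem: if p is prime and gcd(a,p)=1, then a^(p-1) ≡ 1 (mod p)
p = 11 is prime, gcd(5,11) = 1
Reduce exponent: 172 mod 10 = 2
So 5^172 ≡ 5^2 (mod 11)
5^2 mod 11 = 3

5^172 ≡ 3 (mod 11)


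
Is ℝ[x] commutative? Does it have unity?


Polynomial ring over ℝ (an integral domain) is a commutative integral domain with unity 1
Commutative: Yes
Integral domain: Yes
Has unity: Yes

ℝ[x]: Commutative=Yes, Unity=Yes


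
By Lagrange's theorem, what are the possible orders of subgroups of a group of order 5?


Lagrange's theorem: |H| divides |G|
|G| = 5
Divisors of 5: 1, 5

Possible subgroup orders: {1, 5}


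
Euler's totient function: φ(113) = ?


Factor n: 113 = 113
φ(n) = n · ∏(1 - 1/p) over distinct primes p | n
φ(113) = 113 · (1 - 1/113) = 112

φ(113) = 112


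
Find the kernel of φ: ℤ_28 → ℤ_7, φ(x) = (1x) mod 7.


Kernel = preimage of identity
ker(φ) = {x ∈ ℤ_28 : 1x ≡ 0 (mod 7)}. Since 7 | 28, φ is well-defined. The kernel is the cyclic subgroup ⟨7⟩ of ℤ_28 (order 4), i.e. {0, 7, 14, 21}

ker(φ) = {0, 7, 14, 21}


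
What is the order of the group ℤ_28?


ℤ_n has n elements.

|ℤ_28| = 28


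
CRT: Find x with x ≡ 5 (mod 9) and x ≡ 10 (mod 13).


m₁ = 9, m₂ = 13, gcd = 1, so CRT applies. M = m₁·m₂ = 117
Let M₁ = M/m₁ = 13, M₂ = M/m₂ = 9
Find y₁ ≡ M₁⁻¹ (mod m₁): 13⁻¹ ≡ 7 (mod 9)
Find y₂ ≡ M₂⁻¹ (mod m₂): 9⁻¹ ≡ 3 (mod 13)
x = a₁·M₁·y₁ + a₂·M₂·y₂ = 5·13·7 + 10·9·3 = 725
Reduce mod 117: x ≡ 23
Check: 23 mod 9 = 5 ✓, 23 mod 13 = 10 ✓

x ≡ 23 (mod 117)


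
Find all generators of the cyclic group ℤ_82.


g generates ℤ_n iff gcd(g,n) = 1
Prime factors of 82: 2, 41
Generators are g ∈ {1,...,81} not divisible by any of these primes.
Generators: {1, 3, 5, 7, 9, 11, 13, 15, 17, 19, 21, 23, 25, 27, 29, 31, 33, 35, 37, 39, 43, 45, 47, 49, 51, 53, 55, 57, 59, 61, 63, 65, 67, 69, 71, 73, 75, 77, 79, 81}
Number of generators = φ(82) = 40

Generators of ℤ_82 = {1, 3, 5, 7, 9, 11, 13, 15, 17, 19, 21, 23, 25, 27, 29, 31, 33, 35, 37, 39, 43, 45, 47, 49, 51, 53, 55, 57, 59, 61, 63, 65, 67, 69, 71, 73, 75, 77, 79, 81}


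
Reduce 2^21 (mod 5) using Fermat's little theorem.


Fermat's little theorem: if p is prime and gcd(a,p)=1, then a^(p-1) ≡ 1 (mod p)
p = 5 is prime, gcd(2,5) = 1
Reduce exponent: 21 mod 4 = 1
So 2^21 ≡ 2^1 (mod 5)
2^1 mod 5 = 2

2^21 ≡ 2 (mod 5)


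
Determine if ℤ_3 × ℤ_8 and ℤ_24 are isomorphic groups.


Comparing ℤ_3 × ℤ_8 and ℤ_24:
gcd(3,8) = 1, so ℤ_3 × ℤ_8 ≅ ℤ_24 (CRT)

Yes, ℤ_3 × ℤ_8 ≅ ℤ_24


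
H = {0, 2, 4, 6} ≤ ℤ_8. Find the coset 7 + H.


7 + H = {7 + h (mod 8) : h ∈ H}
7+0=7, 7+2=1, 7+4=3, 7+6=5
7 + H = {1, 3, 5, 7} = 1 + H

7 + H = {1, 3, 5, 7}


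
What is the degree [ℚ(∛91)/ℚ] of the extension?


∛91 has minimal polynomial x³ - 91 (irreducible over ℚ since 91 is not a perfect cube)

[ℚ(∛91)/ℚ] = 3


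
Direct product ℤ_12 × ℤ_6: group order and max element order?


|ℤ_12 × ℤ_6| = 12 × 6 = 72
Max element order = lcm(12,6) = 12
Cyclic? No (gcd=6)

|ℤ_12×ℤ_6| = 72, max element order = 12


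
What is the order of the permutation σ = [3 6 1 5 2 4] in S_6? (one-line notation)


Cycle decomposition: (1 3) (2 6 4 5)
Cycle lengths: 2, 4
Order = lcm(2, 4) = 4

ord(σ) = 4


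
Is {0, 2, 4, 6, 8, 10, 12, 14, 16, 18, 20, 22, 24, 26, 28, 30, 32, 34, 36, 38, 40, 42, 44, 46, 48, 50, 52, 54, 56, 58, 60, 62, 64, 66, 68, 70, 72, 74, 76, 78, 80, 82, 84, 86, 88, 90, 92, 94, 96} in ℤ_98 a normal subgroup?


H = {0, 2, 4, 6, 8, 10, 12, 14, 16, 18, 20, 22, 24, 26, 28, 30, 32, 34, 36, 38, 40, 42, 44, 46, 48, 50, 52, 54, 56, 58, 60, 62, 64, 66, 68, 70, 72, 74, 76, 78, 80, 82, 84, 86, 88, 90, 92, 94, 96} in ℤ_98
ℤ_98 is abelian; every subgroup of an abelian group is normal

Yes, normal subgroup


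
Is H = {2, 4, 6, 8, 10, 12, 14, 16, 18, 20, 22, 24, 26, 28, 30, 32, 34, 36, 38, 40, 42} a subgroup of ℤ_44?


Subgroup test for H = {2, 4, 6, 8, 10, 12, 14, 16, 18, 20, 22, 24, 26, 28, 30, 32, 34, 36, 38, 40, 42} in (ℤ_44, +):
(1) 0 ∈ H? No
(2) Closure: for all a,b ∈ H, (a+b) mod 44 ∈ H? No  [counterexample: 2 + 42 = 0 ∉ H]
(3) Inverses: for all a ∈ H, -a mod 44 ∈ H? Yes

No, H is not a subgroup of ℤ_44


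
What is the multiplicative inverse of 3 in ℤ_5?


Use the extended Euclidean algorithm to write 1 = 3·s + 5·t; then s mod 5 is the inverse.
Euclidean algorithm:
  3 = 0·5 + 3
  5 = 1·3 + 2
  3 = 1·2 + 1
  2 = 2·1 + 0
gcd(3,5) = 1
Back-substitution gives: 3·(2) + 5·(-1) = 1
So 3⁻¹ ≡ 2 ≡ 2 (mod 5)
Check: 3 × 2 = 6 ≡ 1 (mod 5) ✓

3⁻¹ ≡ 2 (mod 5)


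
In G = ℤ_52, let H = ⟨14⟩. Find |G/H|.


|⟨14⟩| = n / gcd(14, 52) = 52 / 2 = 26
H is normal (ℤ_52 is abelian).
|G/H| = |G| / |H| = 52 / 26 = 2

|G/H| = 2


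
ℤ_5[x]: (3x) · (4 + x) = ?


Expand and collect like terms; reduce coefficients mod 5:
x^0: 0·4 = 0 ≡ 0 (mod 5)
x^1: 0·1 + 3·4 = 12 ≡ 2 (mod 5)
x^2: 3·1 = 3 ≡ 3 (mod 5)
Result: 2x + 3x^2

f · g = 2x + 3x^2


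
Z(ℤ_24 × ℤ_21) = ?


Z(G) = {g ∈ G | gx = xg for all x ∈ G}
Direct product of abelian groups is abelian, so Z(G) = G

Z(ℤ_24 × ℤ_21) = ℤ_24 × ℤ_21


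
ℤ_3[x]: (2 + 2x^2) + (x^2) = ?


Add coefficients mod 3:
x^0: 2 + 0 = 2 (mod 3)
x^1: 0 + 0 = 0 (mod 3)
x^2: 2 + 1 = 0 (mod 3)
Result: 2

f + g = 2


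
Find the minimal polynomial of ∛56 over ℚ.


∛56 satisfies x³ - 56 = 0, irreducible over ℚ (no rational root; 56 is not a perfect cube)

Minimal polynomial: x³ - 56


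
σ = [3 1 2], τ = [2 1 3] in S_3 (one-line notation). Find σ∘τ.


σ∘τ: apply τ first, then σ
1 →τ 2 →σ 1
2 →τ 1 →σ 3
3 →τ 3 →σ 2

σ∘τ = [1 3 2]


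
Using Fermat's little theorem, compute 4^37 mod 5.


Fermat's little theorem: if p is prime and gcd(a,p)=1, then a^(p-1) ≡ 1 (mod p)
p = 5 is prime, gcd(4,5) = 1
Reduce exponent: 37 mod 4 = 1
So 4^37 ≡ 4^1 (mod 5)
4^1 mod 5 = 4

4^37 ≡ 4 (mod 5)


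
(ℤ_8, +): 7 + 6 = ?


Operation: addition mod 8
7 + 6 = (a + b) mod 8 with a = 7, b = 6

7 + 6 = 5


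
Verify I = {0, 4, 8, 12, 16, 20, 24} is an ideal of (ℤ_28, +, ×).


Check ideal conditions for I = {0, 4, 8, 12, 16, 20, 24} in ℤ_28:
(1) I is an additive subgroup? Yes
(2) For r ∈ ℤ_28 and a ∈ I: r·a ∈ I? Yes

Yes, I is an ideal of ℤ_28


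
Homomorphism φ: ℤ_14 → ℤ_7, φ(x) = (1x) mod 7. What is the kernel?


Kernel = preimage of identity
ker(φ) = {x ∈ ℤ_14 : 1x ≡ 0 (mod 7)}. Since 7 | 14, φ is well-defined. The kernel is the cyclic subgroup ⟨7⟩ of ℤ_14 (order 2), i.e. {0, 7}

ker(φ) = {0, 7}


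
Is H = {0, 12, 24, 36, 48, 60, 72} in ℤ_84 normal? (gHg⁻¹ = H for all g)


H = {0, 12, 24, 36, 48, 60, 72} in ℤ_84
ℤ_84 is abelian; every subgroup of an abelian group is normal

Yes, normal subgroup


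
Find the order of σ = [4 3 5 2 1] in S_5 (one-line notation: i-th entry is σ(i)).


Cycle decomposition: (1 4 2 3 5)
Cycle lengths: 5
Order = lcm(5) = 5

ord(σ) = 5


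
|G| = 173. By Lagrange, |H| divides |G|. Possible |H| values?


Lagrange's theorem: |H| divides |G|
|G| = 173
Divisors of 173: 1, 173

Possible subgroup orders: {1, 173}


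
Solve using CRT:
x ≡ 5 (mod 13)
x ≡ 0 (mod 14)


m₁ = 13, m₂ = 14, gcd = 1, so CRT applies. M = m₁·m₂ = 182
Let M₁ = M/m₁ = 14, M₂ = M/m₂ = 13
Find y₁ ≡ M₁⁻¹ (mod m₁): 14⁻¹ ≡ 1 (mod 13)
Find y₂ ≡ M₂⁻¹ (mod m₂): 13⁻¹ ≡ 13 (mod 14)
x = a₁·M₁·y₁ + a₂·M₂·y₂ = 5·14·1 + 0·13·13 = 70
Reduce mod 182: x ≡ 70
Check: 70 mod 13 = 5 ✓, 70 mod 14 = 0 ✓

x ≡ 70 (mod 182)


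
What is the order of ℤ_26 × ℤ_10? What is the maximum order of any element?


|ℤ_26 × ℤ_10| = 26 × 10 = 260
Max element order = lcm(26,10) = 130
Cyclic? No (gcd=2)

|ℤ_26×ℤ_10| = 260, max element order = 130


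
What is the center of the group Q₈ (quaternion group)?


Z(G) = {g ∈ G | gx = xg for all x ∈ G}
In Q₈ = {±1, ±i, ±j, ±k}, only ±1 commute with every element

Z(Q₈ (quaternion group)) = {1, -1}


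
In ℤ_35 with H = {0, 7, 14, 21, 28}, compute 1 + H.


1 + H = {1 + h (mod 35) : h ∈ H}
1+0=1, 1+7=8, 1+14=15, 1+21=22, 1+28=29

1 + H = {1, 8, 15, 22, 29}


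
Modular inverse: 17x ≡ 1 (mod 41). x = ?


Use the extended Euclidean algorithm to write 1 = 17·s + 41·t; then s mod 41 is the inverse.
Euclidean algorithm:
  17 = 0·41 + 17
  41 = 2·17 + 7
  17 = 2·7 + 3
  7 = 2·3 + 1
  3 = 3·1 + 0
gcd(17,41) = 1
Back-substitution gives: 17·(-12) + 41·(5) = 1
So 17⁻¹ ≡ -12 ≡ 29 (mod 41)
Check: 17 × 29 = 493 ≡ 1 (mod 41) ✓

17⁻¹ ≡ 29 (mod 41)


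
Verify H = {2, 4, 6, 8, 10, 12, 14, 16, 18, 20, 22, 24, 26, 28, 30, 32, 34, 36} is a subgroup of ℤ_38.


Subgroup test for H = {2, 4, 6, 8, 10, 12, 14, 16, 18, 20, 22, 24, 26, 28, 30, 32, 34, 36} in (ℤ_38, +):
(1) 0 ∈ H? No
(2) Closure: for all a,b ∈ H, (a+b) mod 38 ∈ H? No  [counterexample: 2 + 36 = 0 ∉ H]
(3) Inverses: for all a ∈ H, -a mod 38 ∈ H? Yes

No, H is not a subgroup of ℤ_38


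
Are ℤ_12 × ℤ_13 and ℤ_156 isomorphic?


Comparing ℤ_12 × ℤ_13 and ℤ_156:
gcd(12,13) = 1, so ℤ_12 × ℤ_13 ≅ ℤ_156 (CRT)

Yes, ℤ_12 × ℤ_13 ≅ ℤ_156


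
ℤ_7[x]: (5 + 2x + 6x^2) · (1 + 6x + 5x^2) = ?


Expand and collect like terms; reduce coefficients mod 7:
x^0: 5·1 = 5 ≡ 5 (mod 7)
x^1: 5·6 + 2·1 = 32 ≡ 4 (mod 7)
x^2: 5·5 + 2·6 + 6·1 = 43 ≡ 1 (mod 7)
x^3: 2·5 + 6·6 = 46 ≡ 4 (mod 7)
x^4: 6·5 = 30 ≡ 2 (mod 7)
Result: 5 + 4x + x^2 + 4x^3 + 2x^4

f · g = 5 + 4x + x^2 + 4x^3 + 2x^4


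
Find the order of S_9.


|S_n| = n! (number of permutations of n symbols)
|S_9| = 9! = 362880

|S_9| = 362880


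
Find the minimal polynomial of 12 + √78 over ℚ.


Let α = 12 + √78. Then α - 12 = √78, so (α - 12)² = 78, giving α² - 24α + 66 = 0. Degree 2 and α ∉ ℚ, so this is the minimal polynomial.

Minimal polynomial: x² - 24x + 66


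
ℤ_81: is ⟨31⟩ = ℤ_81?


g generates ℤ_n iff gcd(g, n) = 1
gcd(31, 81) = 1
Since gcd = 1, 31 is a generator.

Yes, 31 generates ℤ_81


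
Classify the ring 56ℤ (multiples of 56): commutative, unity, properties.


56ℤ is a commutative ring under +,× but has no multiplicative identity (1 ∉ 56ℤ); it has no zero divisors, but without unity it is not an integral domain
Commutative: Yes
Integral domain: No
Has unity: No

56ℤ (multiples of 56): Commutative=Yes, Unity=No


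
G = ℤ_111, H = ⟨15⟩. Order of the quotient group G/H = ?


|⟨15⟩| = n / gcd(15, 111) = 111 / 3 = 37
H is normal (ℤ_111 is abelian).
|G/H| = |G| / |H| = 111 / 37 = 3

|G/H| = 3


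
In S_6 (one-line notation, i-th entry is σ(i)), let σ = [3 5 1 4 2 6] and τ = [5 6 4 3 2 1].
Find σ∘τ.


σ∘τ: apply τ first, then σ
1 →τ 5 →σ 2
2 →τ 6 →σ 6
3 →τ 4 →σ 4
4 →τ 3 →σ 1
5 →τ 2 →σ 5
6 →τ 1 →σ 3

σ∘τ = [2 6 4 1 5 3]


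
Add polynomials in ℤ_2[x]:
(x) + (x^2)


Add coefficients mod 2:
x^0: 0 + 0 = 0 (mod 2)
x^1: 1 + 0 = 1 (mod 2)
x^2: 0 + 1 = 1 (mod 2)
Result: x + x^2

f + g = x + x^2


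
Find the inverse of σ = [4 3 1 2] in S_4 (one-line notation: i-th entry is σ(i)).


To find σ⁻¹, swap domain and range:
σ(1) = 4 → σ⁻¹(4) = 1
σ(2) = 3 → σ⁻¹(3) = 2
σ(3) = 1 → σ⁻¹(1) = 3
σ(4) = 2 → σ⁻¹(2) = 4

σ⁻¹ = [3 4 2 1]


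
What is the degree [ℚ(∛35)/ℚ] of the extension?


∛35 has minimal polynomial x³ - 35 (irreducible over ℚ since 35 is not a perfect cube)

[ℚ(∛35)/ℚ] = 3


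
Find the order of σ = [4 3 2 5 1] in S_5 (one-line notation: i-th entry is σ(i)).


Cycle decomposition: (1 4 5) (2 3)
Cycle lengths: 3, 2
Order = lcm(3, 2) = 6

ord(σ) = 6


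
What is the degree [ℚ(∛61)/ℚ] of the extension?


∛61 has minimal polynomial x³ - 61 (irreducible over ℚ since 61 is not a perfect cube)

[ℚ(∛61)/ℚ] = 3


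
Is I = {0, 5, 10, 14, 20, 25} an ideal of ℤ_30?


Check ideal conditions for I = {0, 5, 10, 14, 20, 25} in ℤ_30:
(1) I is an additive subgroup? No
(2) For r ∈ ℤ_30 and a ∈ I: r·a ∈ I? No  [counterexample: r=2, a=14, r·a mod 30 = 28 ∉ I]

No, I is not an ideal of ℤ_30


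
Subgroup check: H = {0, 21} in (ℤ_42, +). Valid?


Subgroup test for H = {0, 21} in (ℤ_42, +):
(1) 0 ∈ H? Yes
(2) Closure: for all a,b ∈ H, (a+b) mod 42 ∈ H? Yes
(3) Inverses: for all a ∈ H, -a mod 42 ∈ H? Yes

Yes, H is a subgroup of ℤ_42
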